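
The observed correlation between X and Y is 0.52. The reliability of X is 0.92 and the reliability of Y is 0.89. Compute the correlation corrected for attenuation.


r_corrected = rxy / sqrt(rxx * ryy)
= 0.52 / sqrt(0.92 * 0.89)
= 0.52 / sqrt(0.8188)
= 0.52 / 0.904876
r_corrected = 0.5747

0.5747


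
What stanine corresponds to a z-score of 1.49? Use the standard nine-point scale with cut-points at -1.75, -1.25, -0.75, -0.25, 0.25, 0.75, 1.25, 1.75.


Stanine boundaries: [-1.75, -1.25, -0.75, -0.25, 0.25, 0.75, 1.25, 1.75]
z = 1.49
Check each boundary:
  z >= -1.75 -> could be stanine 2
  z >= -1.25 -> could be stanine 3
  z >= -0.75 -> could be stanine 4
  z >= -0.25 -> could be stanine 5
  z >= 0.25 -> could be stanine 6
  z >= 0.75 -> could be stanine 7
  z >= 1.25 -> could be stanine 8
  z < 1.75
Highest qualifying boundary gives stanine = 8

8


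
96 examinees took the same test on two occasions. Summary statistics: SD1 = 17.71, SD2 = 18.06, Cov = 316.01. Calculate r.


r = cov(X,Y) / (SD_X * SD_Y)
r = 316.01 / (17.71 * 18.06)
r = 316.01 / 319.8426
r = 0.988

0.988


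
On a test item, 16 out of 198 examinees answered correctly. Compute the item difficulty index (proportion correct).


Item difficulty p = number correct / total examinees
p = 16 / 198
p = 0.0808

0.0808


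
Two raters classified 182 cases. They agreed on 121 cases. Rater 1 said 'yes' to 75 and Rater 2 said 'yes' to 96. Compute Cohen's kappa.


P_o = 121/182 = 0.664835
P_e = (75*96 + 107*86) / 33124 = 0.49517
kappa = (P_o - P_e) / (1 - P_e)
kappa = (0.664835 - 0.49517) / (1 - 0.49517)
kappa = 0.3361

0.3361


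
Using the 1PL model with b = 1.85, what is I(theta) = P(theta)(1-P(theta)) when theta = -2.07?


P = 1/(1+exp(-(-2.07-1.85))) = 0.0195
I = P*(1-P) = 0.0195 * 0.9805
I = 0.0191

0.0191


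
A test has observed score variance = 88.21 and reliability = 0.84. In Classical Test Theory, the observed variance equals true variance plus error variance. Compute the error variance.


var_true = rxx * var_obs = 0.84 * 88.21 = 74.0964
var_error = var_obs - var_true
var_error = 88.21 - 74.0964
var_error = 14.1136

14.1136


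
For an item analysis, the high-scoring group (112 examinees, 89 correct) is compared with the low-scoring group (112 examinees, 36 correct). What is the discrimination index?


p_upper = 89/112 = 0.7946
p_lower = 36/112 = 0.3214
D = 0.7946 - 0.3214 = 0.4732

0.4732


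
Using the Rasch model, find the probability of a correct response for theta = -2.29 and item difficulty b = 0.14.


theta - b = -2.29 - 0.14 = -2.43
exp(-(theta - b)) = exp(2.43) = 11.3589
P = 1 / (1 + 11.3589)
P = 0.0809

0.0809


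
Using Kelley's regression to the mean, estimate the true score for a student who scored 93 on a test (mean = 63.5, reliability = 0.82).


T_est = rxx * X + (1 - rxx) * mean
T_est = 0.82 * 93 + 0.18 * 63.5
T_est = 76.26 + 11.43
T_est = 87.69

87.69


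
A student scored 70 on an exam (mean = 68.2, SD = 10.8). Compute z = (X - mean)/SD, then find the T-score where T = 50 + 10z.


z = (X - mean) / SD = (70 - 68.2) / 10.8
z = 1.8 / 10.8
z = 0.1667
T-score = T = 50 + 10z
Carry z at full precision (z = 1.8 / 10.8) into the conversion:
T-score = 50 + 10 * (1.8 / 10.8) = 50 + 18 / 10.8
T-score = 50 + 1.6667
T-score = 51.6667

51.6667


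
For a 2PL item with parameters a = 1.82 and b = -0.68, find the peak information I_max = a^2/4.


For 2PL, max info at theta = b = -0.68
I_max = a^2 / 4 = 1.82^2 / 4
= 3.3124 / 4
I_max = 0.8281

0.8281


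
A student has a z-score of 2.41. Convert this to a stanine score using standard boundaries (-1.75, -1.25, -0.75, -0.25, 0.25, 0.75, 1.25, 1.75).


Stanine boundaries: [-1.75, -1.25, -0.75, -0.25, 0.25, 0.75, 1.25, 1.75]
z = 2.41
Check each boundary:
  z >= -1.75 -> could be stanine 2
  z >= -1.25 -> could be stanine 3
  z >= -0.75 -> could be stanine 4
  z >= -0.25 -> could be stanine 5
  z >= 0.25 -> could be stanine 6
  z >= 0.75 -> could be stanine 7
  z >= 1.25 -> could be stanine 8
  z >= 1.75 -> could be stanine 9
Highest qualifying boundary gives stanine = 9

9


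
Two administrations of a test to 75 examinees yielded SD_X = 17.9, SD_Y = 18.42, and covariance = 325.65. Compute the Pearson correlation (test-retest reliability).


r = cov(X,Y) / (SD_X * SD_Y)
r = 325.65 / (17.9 * 18.42)
r = 325.65 / 329.718
r = 0.9877

0.9877


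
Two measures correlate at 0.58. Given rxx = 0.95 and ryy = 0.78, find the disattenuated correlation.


r_corrected = rxy / sqrt(rxx * ryy)
= 0.58 / sqrt(0.95 * 0.78)
= 0.58 / sqrt(0.741)
= 0.58 / 0.860814
r_corrected = 0.6738

0.6738


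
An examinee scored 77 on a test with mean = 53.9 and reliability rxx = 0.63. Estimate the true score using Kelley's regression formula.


T_est = rxx * X + (1 - rxx) * mean
T_est = 0.63 * 77 + 0.37 * 53.9
T_est = 48.51 + 19.943
T_est = 68.453

68.453


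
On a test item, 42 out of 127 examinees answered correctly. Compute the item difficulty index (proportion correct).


Item difficulty p = number correct / total examinees
p = 42 / 127
p = 0.3307

0.3307


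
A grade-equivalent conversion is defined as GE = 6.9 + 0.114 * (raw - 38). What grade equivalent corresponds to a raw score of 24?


raw - median = 24 - 38 = -14
slope * diff = 0.114 * -14 = -1.596
GE = 6.9 + -1.596
GE = 5.304

5.304


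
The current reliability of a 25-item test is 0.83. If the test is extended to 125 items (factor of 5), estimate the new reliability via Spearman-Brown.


r_new = (n * rxx) / (1 + (n-1) * rxx)
r_new = (5 * 0.83) / (1 + 4 * 0.83)
r_new = 4.15 / 4.32
r_new = 0.9606

0.9606


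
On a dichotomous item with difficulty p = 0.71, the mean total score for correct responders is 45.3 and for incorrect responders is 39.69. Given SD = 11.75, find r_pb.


q = 1 - p = 0.29
rpb = ((M1 - M0) / SD) * sqrt(p * q)
rpb = ((45.3 - 39.69) / 11.75) * sqrt(0.71 * 0.29)
rpb = 0.2166

0.2166


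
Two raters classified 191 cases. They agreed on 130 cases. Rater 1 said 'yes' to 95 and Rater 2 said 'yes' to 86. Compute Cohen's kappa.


P_o = 130/191 = 0.680628
P_e = (95*86 + 96*105) / 36481 = 0.50026
kappa = (P_o - P_e) / (1 - P_e)
kappa = (0.680628 - 0.50026) / (1 - 0.50026)
kappa = 0.3609

0.3609


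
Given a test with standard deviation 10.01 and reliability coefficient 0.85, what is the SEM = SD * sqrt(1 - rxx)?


SEM = SD * sqrt(1 - rxx)
SEM = 10.01 * sqrt(1 - 0.85)
SEM = 10.01 * sqrt(0.15) = 10.01 * 0.387298
SEM = 3.8769

3.8769


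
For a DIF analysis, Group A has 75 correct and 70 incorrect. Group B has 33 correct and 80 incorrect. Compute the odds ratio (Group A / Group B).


Odds_A = 75/70 = 1.0714
Odds_B = 33/80 = 0.4125
OR = Odds_A / Odds_B = 1.0714 / 0.4125
Exactly, OR = (75 * 80) / (70 * 33) = 6000 / 2310
OR = 2.5974

2.5974


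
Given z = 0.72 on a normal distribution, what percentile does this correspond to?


CDF(z) = 0.5 * (1 + erf(z/sqrt(2)))
erf(0.5091) = 0.5285
CDF = 0.7642
Percentile rank = 0.7642 * 100 = 76.42

76.42


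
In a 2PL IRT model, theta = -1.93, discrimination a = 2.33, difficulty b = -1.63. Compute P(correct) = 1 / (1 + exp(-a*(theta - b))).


a*(theta - b) = 2.33 * (-1.93 - -1.63) = -0.699
exp(--0.699) = 2.0117
P = 1 / (1 + 2.0117)
P = 0.332

0.332


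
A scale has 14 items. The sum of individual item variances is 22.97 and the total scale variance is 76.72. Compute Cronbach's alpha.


alpha = (k/(k-1)) * (1 - sum(si^2)/s_total^2)
= (14/13) * (1 - 22.97/76.72)
alpha = 0.7545

0.7545


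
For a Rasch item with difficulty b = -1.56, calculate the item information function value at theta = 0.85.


P = 1/(1+exp(-(0.85--1.56))) = 0.9176
I = P*(1-P) = 0.9176 * 0.0824
I = 0.0756

0.0756


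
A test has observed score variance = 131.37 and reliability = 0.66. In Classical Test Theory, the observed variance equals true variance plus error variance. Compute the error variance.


var_true = rxx * var_obs = 0.66 * 131.37 = 86.7042
var_error = var_obs - var_true
var_error = 131.37 - 86.7042
var_error = 44.6658

44.6658


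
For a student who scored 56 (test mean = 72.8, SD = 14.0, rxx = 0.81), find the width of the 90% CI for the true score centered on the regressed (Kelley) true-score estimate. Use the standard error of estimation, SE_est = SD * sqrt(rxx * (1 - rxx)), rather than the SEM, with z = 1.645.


True score estimate = 0.81*56 + 0.19*72.8 = 59.192
SE_est = SD * sqrt(rxx * (1 - rxx)) = 14.0 * sqrt(0.81 * 0.19) = 14.0 * sqrt(0.1539) = 5.492213
CI = T_est +/- z * SE_est, so width = 2 * z * SE_est = 2 * 1.645 * 5.492213
Width = 18.0694

18.0694


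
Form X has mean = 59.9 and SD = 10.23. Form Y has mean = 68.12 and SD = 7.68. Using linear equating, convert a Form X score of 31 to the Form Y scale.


slope = SD_Y / SD_X = 7.68 / 10.23 ~ 0.7507
intercept = mean_Y - slope * mean_X = 68.12 - (7.68 / 10.23) * 59.9 ~ 23.1511
Y = slope * X + intercept. To avoid rounding drift from the rounded slope/intercept, evaluate the equivalent form Y = mean_Y + SD_Y * (X - mean_X) / SD_X at full precision:
Y = 68.12 + 7.68 * (31 - 59.9) / 10.23
Y = 68.12 - 7.68 * 28.9 / 10.23
Y = 68.12 - 221.952 / 10.23
Y = 68.12 - 21.6962
Y = 46.4238

46.4238


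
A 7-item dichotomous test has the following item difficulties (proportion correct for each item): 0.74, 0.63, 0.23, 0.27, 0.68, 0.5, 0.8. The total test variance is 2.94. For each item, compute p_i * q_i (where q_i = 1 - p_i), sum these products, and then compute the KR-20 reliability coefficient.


For each item, compute p_i * q_i:
  Item 1: 0.74 * 0.26 = 0.1924
  Item 2: 0.63 * 0.37 = 0.2331
  Item 3: 0.23 * 0.77 = 0.1771
  Item 4: 0.27 * 0.73 = 0.1971
  Item 5: 0.68 * 0.32 = 0.2176
  Item 6: 0.5 * 0.5 = 0.25
  Item 7: 0.8 * 0.2 = 0.16
Sum(p_i * q_i) = 0.1924 + 0.2331 + 0.1771 + 0.1971 + 0.2176 + 0.25 + 0.16 = 1.4273
KR-20 = (k/(k-1)) * (1 - Sum(p_i*q_i) / Var_total)
= (7/6) * (1 - 1.4273/2.94)
= 1.1667 * 0.5145
KR-20 = 0.6003

0.6003


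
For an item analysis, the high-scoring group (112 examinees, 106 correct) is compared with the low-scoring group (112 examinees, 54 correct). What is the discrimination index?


p_upper = 106/112 = 0.9464
p_lower = 54/112 = 0.4821
D = 0.9464 - 0.4821 = 0.4643

0.4643


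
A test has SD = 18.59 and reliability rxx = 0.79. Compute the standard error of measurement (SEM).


SEM = SD * sqrt(1 - rxx)
SEM = 18.59 * sqrt(1 - 0.79)
SEM = 18.59 * sqrt(0.21) = 18.59 * 0.458258
SEM = 8.519

8.519


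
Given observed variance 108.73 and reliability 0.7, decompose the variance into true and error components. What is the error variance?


var_true = rxx * var_obs = 0.7 * 108.73 = 76.111
var_error = var_obs - var_true
var_error = 108.73 - 76.111
var_error = 32.619

32.619


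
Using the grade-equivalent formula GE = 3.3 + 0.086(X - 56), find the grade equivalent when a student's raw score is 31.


raw - median = 31 - 56 = -25
slope * diff = 0.086 * -25 = -2.15
GE = 3.3 + -2.15
GE = 1.15

1.15


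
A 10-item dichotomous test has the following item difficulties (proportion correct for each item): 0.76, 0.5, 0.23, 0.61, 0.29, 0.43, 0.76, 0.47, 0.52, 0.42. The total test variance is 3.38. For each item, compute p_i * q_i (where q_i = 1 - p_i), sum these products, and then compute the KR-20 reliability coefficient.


For each item, compute p_i * q_i:
  Item 1: 0.76 * 0.24 = 0.1824
  Item 2: 0.5 * 0.5 = 0.25
  Item 3: 0.23 * 0.77 = 0.1771
  Item 4: 0.61 * 0.39 = 0.2379
  Item 5: 0.29 * 0.71 = 0.2059
  Item 6: 0.43 * 0.57 = 0.2451
  Item 7: 0.76 * 0.24 = 0.1824
  Item 8: 0.47 * 0.53 = 0.2491
  Item 9: 0.52 * 0.48 = 0.2496
  Item 10: 0.42 * 0.58 = 0.2436
Sum(p_i * q_i) = 0.1824 + 0.25 + 0.1771 + 0.2379 + 0.2059 + 0.2451 + 0.1824 + 0.2491 + 0.2496 + 0.2436 = 2.2231
KR-20 = (k/(k-1)) * (1 - Sum(p_i*q_i) / Var_total)
= (10/9) * (1 - 2.2231/3.38)
= 1.1111 * 0.3423
KR-20 = 0.3803

0.3803


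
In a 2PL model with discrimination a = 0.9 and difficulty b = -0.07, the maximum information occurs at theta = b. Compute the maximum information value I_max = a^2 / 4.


For 2PL, max info at theta = b = -0.07
I_max = a^2 / 4 = 0.9^2 / 4
= 0.81 / 4
I_max = 0.2025

0.2025


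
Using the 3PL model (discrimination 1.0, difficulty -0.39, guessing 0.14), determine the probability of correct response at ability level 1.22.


logit = 1.0*(1.22 - -0.39) = 1.61
P* = 1/(1 + exp(-1.61)) = 0.8334
P = 0.14 + (1 - 0.14) * 0.8334
P = 0.8567

0.8567


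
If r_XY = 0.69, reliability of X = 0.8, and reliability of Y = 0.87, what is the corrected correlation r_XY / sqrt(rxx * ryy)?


r_corrected = rxy / sqrt(rxx * ryy)
= 0.69 / sqrt(0.8 * 0.87)
= 0.69 / sqrt(0.696)
= 0.69 / 0.834266
r_corrected = 0.8271

0.8271


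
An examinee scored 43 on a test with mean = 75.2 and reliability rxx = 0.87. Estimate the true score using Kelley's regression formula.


T_est = rxx * X + (1 - rxx) * mean
T_est = 0.87 * 43 + 0.13 * 75.2
T_est = 37.41 + 9.776
T_est = 47.186

47.186


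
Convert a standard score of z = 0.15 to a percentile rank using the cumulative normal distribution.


CDF(z) = 0.5 * (1 + erf(z/sqrt(2)))
erf(0.1061) = 0.1192
CDF = 0.5596
Percentile rank = 0.5596 * 100 = 55.96

55.96


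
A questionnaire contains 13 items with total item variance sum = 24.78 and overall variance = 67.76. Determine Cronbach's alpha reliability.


alpha = (k/(k-1)) * (1 - sum(si^2)/s_total^2)
= (13/12) * (1 - 24.78/67.76)
alpha = 0.6872

0.6872


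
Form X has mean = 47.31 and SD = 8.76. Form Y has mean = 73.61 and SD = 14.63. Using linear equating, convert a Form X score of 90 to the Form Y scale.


slope = SD_Y / SD_X = 14.63 / 8.76 ~ 1.6701
intercept = mean_Y - slope * mean_X = 73.61 - (14.63 / 8.76) * 47.31 ~ -5.402
Y = slope * X + intercept. To avoid rounding drift from the rounded slope/intercept, evaluate the equivalent form Y = mean_Y + SD_Y * (X - mean_X) / SD_X at full precision:
Y = 73.61 + 14.63 * (90 - 47.31) / 8.76
Y = 73.61 + 14.63 * 42.69 / 8.76
Y = 73.61 + 624.5547 / 8.76
Y = 73.61 + 71.2962
Y = 144.9062

144.9062


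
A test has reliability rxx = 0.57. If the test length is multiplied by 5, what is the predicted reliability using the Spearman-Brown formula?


r_new = (n * rxx) / (1 + (n-1) * rxx)
r_new = (5 * 0.57) / (1 + 4 * 0.57)
r_new = 2.85 / 3.28
r_new = 0.8689

0.8689


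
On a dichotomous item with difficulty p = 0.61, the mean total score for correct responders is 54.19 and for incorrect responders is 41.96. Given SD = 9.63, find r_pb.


q = 1 - p = 0.39
rpb = ((M1 - M0) / SD) * sqrt(p * q)
rpb = ((54.19 - 41.96) / 9.63) * sqrt(0.61 * 0.39)
rpb = 0.6194

0.6194


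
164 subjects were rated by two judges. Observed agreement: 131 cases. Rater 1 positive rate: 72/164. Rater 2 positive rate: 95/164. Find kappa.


P_o = 131/164 = 0.79878
P_e = (72*95 + 92*69) / 26896 = 0.490333
kappa = (P_o - P_e) / (1 - P_e)
kappa = (0.79878 - 0.490333) / (1 - 0.490333)
kappa = 0.6052

0.6052


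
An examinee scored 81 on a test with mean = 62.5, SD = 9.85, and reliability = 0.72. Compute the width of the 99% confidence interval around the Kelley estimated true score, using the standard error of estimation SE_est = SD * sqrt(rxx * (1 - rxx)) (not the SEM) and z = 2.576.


True score estimate = 0.72*81 + 0.28*62.5 = 75.82
SE_est = SD * sqrt(rxx * (1 - rxx)) = 9.85 * sqrt(0.72 * 0.28) = 9.85 * sqrt(0.2016) = 4.422639
CI = T_est +/- z * SE_est, so width = 2 * z * SE_est = 2 * 2.576 * 4.422639
Width = 22.7854

22.7854


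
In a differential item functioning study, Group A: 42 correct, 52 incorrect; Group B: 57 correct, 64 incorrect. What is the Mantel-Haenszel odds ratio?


Odds_A = 42/52 = 0.8077
Odds_B = 57/64 = 0.8906
OR = Odds_A / Odds_B = 0.8077 / 0.8906
Exactly, OR = (42 * 64) / (52 * 57) = 2688 / 2964
OR = 0.9069

0.9069


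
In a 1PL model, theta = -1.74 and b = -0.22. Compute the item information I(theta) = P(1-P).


P = 1/(1+exp(-(-1.74--0.22))) = 0.1795
I = P*(1-P) = 0.1795 * 0.8205
I = 0.1473

0.1473


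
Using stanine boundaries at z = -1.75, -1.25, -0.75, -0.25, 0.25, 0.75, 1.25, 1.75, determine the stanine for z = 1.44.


Stanine boundaries: [-1.75, -1.25, -0.75, -0.25, 0.25, 0.75, 1.25, 1.75]
z = 1.44
Check each boundary:
  z >= -1.75 -> could be stanine 2
  z >= -1.25 -> could be stanine 3
  z >= -0.75 -> could be stanine 4
  z >= -0.25 -> could be stanine 5
  z >= 0.25 -> could be stanine 6
  z >= 0.75 -> could be stanine 7
  z >= 1.25 -> could be stanine 8
  z < 1.75
Highest qualifying boundary gives stanine = 8

8


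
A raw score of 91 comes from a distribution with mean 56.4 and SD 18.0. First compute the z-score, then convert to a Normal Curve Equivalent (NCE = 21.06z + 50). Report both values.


z = (X - mean) / SD = (91 - 56.4) / 18.0
z = 34.6 / 18.0
z = 1.9222
NCE = NCE = 21.06z + 50
Carry z at full precision (z = 34.6 / 18.0) into the conversion:
NCE = 21.06 * (34.6 / 18.0) + 50 = 728.676 / 18.0 + 50
NCE = 40.482 + 50
NCE = 90.482

90.482


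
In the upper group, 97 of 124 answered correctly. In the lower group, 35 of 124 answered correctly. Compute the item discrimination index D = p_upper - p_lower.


p_upper = 97/124 = 0.7823
p_lower = 35/124 = 0.2823
D = 0.7823 - 0.2823 = 0.5

0.5


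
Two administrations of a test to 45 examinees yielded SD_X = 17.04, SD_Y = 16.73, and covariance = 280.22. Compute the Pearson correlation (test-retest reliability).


r = cov(X,Y) / (SD_X * SD_Y)
r = 280.22 / (17.04 * 16.73)
r = 280.22 / 285.0792
r = 0.983

0.983


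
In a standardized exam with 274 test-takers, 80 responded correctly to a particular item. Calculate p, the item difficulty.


Item difficulty p = number correct / total examinees
p = 80 / 274
p = 0.292

0.292


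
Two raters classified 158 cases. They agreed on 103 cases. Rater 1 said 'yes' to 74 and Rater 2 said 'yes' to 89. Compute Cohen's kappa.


P_o = 103/158 = 0.651899
P_e = (74*89 + 84*69) / 24964 = 0.495994
kappa = (P_o - P_e) / (1 - P_e)
kappa = (0.651899 - 0.495994) / (1 - 0.495994)
kappa = 0.3093

0.3093


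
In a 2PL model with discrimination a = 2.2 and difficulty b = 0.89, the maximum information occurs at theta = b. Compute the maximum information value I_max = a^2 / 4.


For 2PL, max info at theta = b = 0.89
I_max = a^2 / 4 = 2.2^2 / 4
= 4.84 / 4
I_max = 1.21

1.21


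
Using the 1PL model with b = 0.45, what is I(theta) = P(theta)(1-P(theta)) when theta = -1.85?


P = 1/(1+exp(-(-1.85-0.45))) = 0.0911
I = P*(1-P) = 0.0911 * 0.9089
I = 0.0828

0.0828


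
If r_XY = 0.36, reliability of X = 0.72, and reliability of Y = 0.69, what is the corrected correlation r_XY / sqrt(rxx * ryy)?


r_corrected = rxy / sqrt(rxx * ryy)
= 0.36 / sqrt(0.72 * 0.69)
= 0.36 / sqrt(0.4968)
= 0.36 / 0.70484
r_corrected = 0.5108

0.5108


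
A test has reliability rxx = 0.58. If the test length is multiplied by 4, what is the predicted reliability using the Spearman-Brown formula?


r_new = (n * rxx) / (1 + (n-1) * rxx)
r_new = (4 * 0.58) / (1 + 3 * 0.58)
r_new = 2.32 / 2.74
r_new = 0.8467

0.8467


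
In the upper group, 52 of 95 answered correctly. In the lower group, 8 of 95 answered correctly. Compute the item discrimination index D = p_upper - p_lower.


p_upper = 52/95 = 0.5474
p_lower = 8/95 = 0.0842
D = 0.5474 - 0.0842 = 0.4632

0.4632


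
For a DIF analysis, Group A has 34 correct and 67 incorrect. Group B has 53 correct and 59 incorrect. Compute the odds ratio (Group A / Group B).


Odds_A = 34/67 = 0.5075
Odds_B = 53/59 = 0.8983
OR = Odds_A / Odds_B = 0.5075 / 0.8983
Exactly, OR = (34 * 59) / (67 * 53) = 2006 / 3551
OR = 0.5649

0.5649


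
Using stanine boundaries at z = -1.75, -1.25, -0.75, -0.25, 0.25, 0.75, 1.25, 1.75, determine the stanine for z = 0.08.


Stanine boundaries: [-1.75, -1.25, -0.75, -0.25, 0.25, 0.75, 1.25, 1.75]
z = 0.08
Check each boundary:
  z >= -1.75 -> could be stanine 2
  z >= -1.25 -> could be stanine 3
  z >= -0.75 -> could be stanine 4
  z >= -0.25 -> could be stanine 5
  z < 0.25
  z < 0.75
  z < 1.25
  z < 1.75
Highest qualifying boundary gives stanine = 5

5


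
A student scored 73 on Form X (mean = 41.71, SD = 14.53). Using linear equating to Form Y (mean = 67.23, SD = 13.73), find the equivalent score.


slope = SD_Y / SD_X = 13.73 / 14.53 ~ 0.9449
intercept = mean_Y - slope * mean_X = 67.23 - (13.73 / 14.53) * 41.71 ~ 27.8165
Y = slope * X + intercept. To avoid rounding drift from the rounded slope/intercept, evaluate the equivalent form Y = mean_Y + SD_Y * (X - mean_X) / SD_X at full precision:
Y = 67.23 + 13.73 * (73 - 41.71) / 14.53
Y = 67.23 + 13.73 * 31.29 / 14.53
Y = 67.23 + 429.6117 / 14.53
Y = 67.23 + 29.5672
Y = 96.7972

96.7972


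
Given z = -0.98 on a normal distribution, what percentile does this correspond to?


CDF(z) = 0.5 * (1 + erf(z/sqrt(2)))
erf(-0.693) = -0.6729
CDF = 0.1635
Percentile rank = 0.1635 * 100 = 16.35

16.35


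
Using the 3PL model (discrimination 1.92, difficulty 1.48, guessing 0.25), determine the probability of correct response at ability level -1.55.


logit = 1.92*(-1.55 - 1.48) = -5.8176
P* = 1/(1 + exp(--5.8176)) = 0.003
P = 0.25 + (1 - 0.25) * 0.003
P = 0.2522

0.2522


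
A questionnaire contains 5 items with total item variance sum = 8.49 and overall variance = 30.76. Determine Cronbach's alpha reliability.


alpha = (k/(k-1)) * (1 - sum(si^2)/s_total^2)
= (5/4) * (1 - 8.49/30.76)
alpha = 0.905

0.905


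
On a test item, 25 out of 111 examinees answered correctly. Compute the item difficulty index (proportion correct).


Item difficulty p = number correct / total examinees
p = 25 / 111
p = 0.2252

0.2252


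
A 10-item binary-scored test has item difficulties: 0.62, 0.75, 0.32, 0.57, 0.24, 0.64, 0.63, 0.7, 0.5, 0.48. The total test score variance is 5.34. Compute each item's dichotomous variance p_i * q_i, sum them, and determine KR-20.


For each item, compute p_i * q_i:
  Item 1: 0.62 * 0.38 = 0.2356
  Item 2: 0.75 * 0.25 = 0.1875
  Item 3: 0.32 * 0.68 = 0.2176
  Item 4: 0.57 * 0.43 = 0.2451
  Item 5: 0.24 * 0.76 = 0.1824
  Item 6: 0.64 * 0.36 = 0.2304
  Item 7: 0.63 * 0.37 = 0.2331
  Item 8: 0.7 * 0.3 = 0.21
  Item 9: 0.5 * 0.5 = 0.25
  Item 10: 0.48 * 0.52 = 0.2496
Sum(p_i * q_i) = 0.2356 + 0.1875 + 0.2176 + 0.2451 + 0.1824 + 0.2304 + 0.2331 + 0.21 + 0.25 + 0.2496 = 2.2413
KR-20 = (k/(k-1)) * (1 - Sum(p_i*q_i) / Var_total)
= (10/9) * (1 - 2.2413/5.34)
= 1.1111 * 0.5803
KR-20 = 0.6448

0.6448


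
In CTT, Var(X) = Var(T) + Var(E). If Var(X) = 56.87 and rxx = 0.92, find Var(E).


var_true = rxx * var_obs = 0.92 * 56.87 = 52.3204
var_error = var_obs - var_true
var_error = 56.87 - 52.3204
var_error = 4.5496

4.5496


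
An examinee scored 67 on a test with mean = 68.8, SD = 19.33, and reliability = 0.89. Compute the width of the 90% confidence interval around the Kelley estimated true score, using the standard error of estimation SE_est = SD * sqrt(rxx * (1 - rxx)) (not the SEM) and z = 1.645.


True score estimate = 0.89*67 + 0.11*68.8 = 67.198
SE_est = SD * sqrt(rxx * (1 - rxx)) = 19.33 * sqrt(0.89 * 0.11) = 19.33 * sqrt(0.0979) = 6.048159
CI = T_est +/- z * SE_est, so width = 2 * z * SE_est = 2 * 1.645 * 6.048159
Width = 19.8984

19.8984


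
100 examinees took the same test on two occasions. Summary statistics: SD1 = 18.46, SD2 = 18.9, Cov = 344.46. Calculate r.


r = cov(X,Y) / (SD_X * SD_Y)
r = 344.46 / (18.46 * 18.9)
r = 344.46 / 348.894
r = 0.9873

0.9873


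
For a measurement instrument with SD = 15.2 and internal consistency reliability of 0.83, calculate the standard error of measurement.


SEM = SD * sqrt(1 - rxx)
SEM = 15.2 * sqrt(1 - 0.83)
SEM = 15.2 * sqrt(0.17) = 15.2 * 0.412311
SEM = 6.2671

6.2671


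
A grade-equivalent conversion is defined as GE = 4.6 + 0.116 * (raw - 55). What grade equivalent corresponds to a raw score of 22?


raw - median = 22 - 55 = -33
slope * diff = 0.116 * -33 = -3.828
GE = 4.6 + -3.828
GE = 0.772

0.772


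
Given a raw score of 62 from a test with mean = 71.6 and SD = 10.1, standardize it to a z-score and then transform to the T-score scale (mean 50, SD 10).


z = (X - mean) / SD = (62 - 71.6) / 10.1
z = -9.6 / 10.1
z = -0.9505
T-score = T = 50 + 10z
Carry z at full precision (z = -9.6 / 10.1) into the conversion:
T-score = 50 + 10 * (-9.6 / 10.1) = 50 + -96 / 10.1
T-score = 50 + -9.505
T-score = 40.495

40.495


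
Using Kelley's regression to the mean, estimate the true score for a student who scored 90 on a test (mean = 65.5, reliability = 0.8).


T_est = rxx * X + (1 - rxx) * mean
T_est = 0.8 * 90 + 0.2 * 65.5
T_est = 72.0 + 13.1
T_est = 85.1

85.1


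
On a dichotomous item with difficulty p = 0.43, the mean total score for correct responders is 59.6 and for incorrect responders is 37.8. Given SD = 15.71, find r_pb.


q = 1 - p = 0.57
rpb = ((M1 - M0) / SD) * sqrt(p * q)
rpb = ((59.6 - 37.8) / 15.71) * sqrt(0.43 * 0.57)
rpb = 0.687

0.687


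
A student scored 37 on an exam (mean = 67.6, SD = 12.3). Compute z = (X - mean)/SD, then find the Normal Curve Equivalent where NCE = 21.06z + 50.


z = (X - mean) / SD = (37 - 67.6) / 12.3
z = -30.6 / 12.3
z = -2.4878
NCE = NCE = 21.06z + 50
Carry z at full precision (z = -30.6 / 12.3) into the conversion:
NCE = 21.06 * (-30.6 / 12.3) + 50 = -644.436 / 12.3 + 50
NCE = -52.3932 + 50
NCE = -2.3932

-2.3932


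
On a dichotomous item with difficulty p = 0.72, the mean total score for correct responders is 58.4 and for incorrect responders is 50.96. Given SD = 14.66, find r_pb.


q = 1 - p = 0.28
rpb = ((M1 - M0) / SD) * sqrt(p * q)
rpb = ((58.4 - 50.96) / 14.66) * sqrt(0.72 * 0.28)
rpb = 0.2279

0.2279


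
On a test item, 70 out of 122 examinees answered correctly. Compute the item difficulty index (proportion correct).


Item difficulty p = number correct / total examinees
p = 70 / 122
p = 0.5738

0.5738


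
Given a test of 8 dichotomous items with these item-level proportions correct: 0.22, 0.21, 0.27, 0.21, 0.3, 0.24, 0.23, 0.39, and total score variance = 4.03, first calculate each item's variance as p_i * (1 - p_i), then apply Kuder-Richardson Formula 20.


For each item, compute p_i * q_i:
  Item 1: 0.22 * 0.78 = 0.1716
  Item 2: 0.21 * 0.79 = 0.1659
  Item 3: 0.27 * 0.73 = 0.1971
  Item 4: 0.21 * 0.79 = 0.1659
  Item 5: 0.3 * 0.7 = 0.21
  Item 6: 0.24 * 0.76 = 0.1824
  Item 7: 0.23 * 0.77 = 0.1771
  Item 8: 0.39 * 0.61 = 0.2379
Sum(p_i * q_i) = 0.1716 + 0.1659 + 0.1971 + 0.1659 + 0.21 + 0.1824 + 0.1771 + 0.2379 = 1.5079
KR-20 = (k/(k-1)) * (1 - Sum(p_i*q_i) / Var_total)
= (8/7) * (1 - 1.5079/4.03)
= 1.1429 * 0.6258
KR-20 = 0.7152

0.7152


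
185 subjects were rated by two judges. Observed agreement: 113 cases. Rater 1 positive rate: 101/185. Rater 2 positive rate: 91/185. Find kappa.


P_o = 113/185 = 0.610811
P_e = (101*91 + 84*94) / 34225 = 0.499255
kappa = (P_o - P_e) / (1 - P_e)
kappa = (0.610811 - 0.499255) / (1 - 0.499255)
kappa = 0.2228

0.2228


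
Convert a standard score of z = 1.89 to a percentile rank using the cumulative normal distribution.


CDF(z) = 0.5 * (1 + erf(z/sqrt(2)))
erf(1.3364) = 0.9412
CDF = 0.9706
Percentile rank = 0.9706 * 100 = 97.06

97.06


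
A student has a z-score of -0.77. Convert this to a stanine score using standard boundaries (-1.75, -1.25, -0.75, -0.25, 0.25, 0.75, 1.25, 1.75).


Stanine boundaries: [-1.75, -1.25, -0.75, -0.25, 0.25, 0.75, 1.25, 1.75]
z = -0.77
Check each boundary:
  z >= -1.75 -> could be stanine 2
  z >= -1.25 -> could be stanine 3
  z < -0.75
  z < -0.25
  z < 0.25
  z < 0.75
  z < 1.25
  z < 1.75
Highest qualifying boundary gives stanine = 3

3


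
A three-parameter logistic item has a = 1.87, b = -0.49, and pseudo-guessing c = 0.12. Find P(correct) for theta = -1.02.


logit = 1.87*(-1.02 - -0.49) = -0.9911
P* = 1/(1 + exp(--0.9911)) = 0.2707
P = 0.12 + (1 - 0.12) * 0.2707
P = 0.3582

0.3582


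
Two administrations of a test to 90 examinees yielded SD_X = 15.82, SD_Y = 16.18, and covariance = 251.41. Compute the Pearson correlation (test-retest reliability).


r = cov(X,Y) / (SD_X * SD_Y)
r = 251.41 / (15.82 * 16.18)
r = 251.41 / 255.9676
r = 0.9822

0.9822


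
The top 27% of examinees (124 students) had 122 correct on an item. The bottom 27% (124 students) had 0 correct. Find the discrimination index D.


p_upper = 122/124 = 0.9839
p_lower = 0/124 = 0.0
D = 0.9839 - 0.0 = 0.9839

0.9839


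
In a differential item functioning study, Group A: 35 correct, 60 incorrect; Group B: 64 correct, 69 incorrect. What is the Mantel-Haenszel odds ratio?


Odds_A = 35/60 = 0.5833
Odds_B = 64/69 = 0.9275
OR = Odds_A / Odds_B = 0.5833 / 0.9275
Exactly, OR = (35 * 69) / (60 * 64) = 2415 / 3840
OR = 0.6289

0.6289


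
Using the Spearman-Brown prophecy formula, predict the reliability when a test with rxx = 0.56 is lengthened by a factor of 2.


r_new = (n * rxx) / (1 + (n-1) * rxx)
r_new = (2 * 0.56) / (1 + 1 * 0.56)
r_new = 1.12 / 1.56
r_new = 0.7179

0.7179


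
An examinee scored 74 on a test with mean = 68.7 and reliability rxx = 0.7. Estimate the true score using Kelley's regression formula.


T_est = rxx * X + (1 - rxx) * mean
T_est = 0.7 * 74 + 0.3 * 68.7
T_est = 51.8 + 20.61
T_est = 72.41

72.41


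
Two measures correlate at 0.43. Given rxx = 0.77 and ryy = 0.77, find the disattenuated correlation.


r_corrected = rxy / sqrt(rxx * ryy)
= 0.43 / sqrt(0.77 * 0.77)
= 0.43 / sqrt(0.5929)
= 0.43 / 0.77
r_corrected = 0.5584

0.5584


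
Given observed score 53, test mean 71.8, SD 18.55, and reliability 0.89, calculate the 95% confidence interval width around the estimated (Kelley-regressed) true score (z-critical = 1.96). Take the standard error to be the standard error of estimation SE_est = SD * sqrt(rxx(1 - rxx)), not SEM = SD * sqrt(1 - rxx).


True score estimate = 0.89*53 + 0.11*71.8 = 55.068
SE_est = SD * sqrt(rxx * (1 - rxx)) = 18.55 * sqrt(0.89 * 0.11) = 18.55 * sqrt(0.0979) = 5.804105
CI = T_est +/- z * SE_est, so width = 2 * z * SE_est = 2 * 1.96 * 5.804105
Width = 22.7521

22.7521


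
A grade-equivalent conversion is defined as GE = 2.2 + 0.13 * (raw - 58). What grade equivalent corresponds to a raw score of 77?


raw - median = 77 - 58 = 19
slope * diff = 0.13 * 19 = 2.47
GE = 2.2 + 2.47
GE = 4.67

4.67


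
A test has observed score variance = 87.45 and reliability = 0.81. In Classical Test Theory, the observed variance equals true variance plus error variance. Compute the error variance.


var_true = rxx * var_obs = 0.81 * 87.45 = 70.8345
var_error = var_obs - var_true
var_error = 87.45 - 70.8345
var_error = 16.6155

16.6155


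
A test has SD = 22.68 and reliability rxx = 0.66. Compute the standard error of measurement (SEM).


SEM = SD * sqrt(1 - rxx)
SEM = 22.68 * sqrt(1 - 0.66)
SEM = 22.68 * sqrt(0.34) = 22.68 * 0.583095
SEM = 13.2246

13.2246


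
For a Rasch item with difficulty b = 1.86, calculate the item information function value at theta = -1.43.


P = 1/(1+exp(-(-1.43-1.86))) = 0.0359
I = P*(1-P) = 0.0359 * 0.9641
I = 0.0346

0.0346


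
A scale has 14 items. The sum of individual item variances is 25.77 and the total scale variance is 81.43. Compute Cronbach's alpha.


alpha = (k/(k-1)) * (1 - sum(si^2)/s_total^2)
= (14/13) * (1 - 25.77/81.43)
alpha = 0.7361

0.7361


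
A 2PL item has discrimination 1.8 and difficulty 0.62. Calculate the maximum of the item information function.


For 2PL, max info at theta = b = 0.62
I_max = a^2 / 4 = 1.8^2 / 4
= 3.24 / 4
I_max = 0.81

0.81


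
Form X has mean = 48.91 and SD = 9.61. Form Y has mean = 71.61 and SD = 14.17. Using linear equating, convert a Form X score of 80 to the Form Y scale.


slope = SD_Y / SD_X = 14.17 / 9.61 ~ 1.4745
intercept = mean_Y - slope * mean_X = 71.61 - (14.17 / 9.61) * 48.91 ~ -0.5081
Y = slope * X + intercept. To avoid rounding drift from the rounded slope/intercept, evaluate the equivalent form Y = mean_Y + SD_Y * (X - mean_X) / SD_X at full precision:
Y = 71.61 + 14.17 * (80 - 48.91) / 9.61
Y = 71.61 + 14.17 * 31.09 / 9.61
Y = 71.61 + 440.5453 / 9.61
Y = 71.61 + 45.8424
Y = 117.4524

117.4524


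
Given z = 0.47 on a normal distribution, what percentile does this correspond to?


CDF(z) = 0.5 * (1 + erf(z/sqrt(2)))
erf(0.3323) = 0.3616
CDF = 0.6808
Percentile rank = 0.6808 * 100 = 68.08

68.08


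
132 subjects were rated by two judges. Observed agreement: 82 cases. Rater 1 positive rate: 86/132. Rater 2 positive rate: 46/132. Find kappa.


P_o = 82/132 = 0.621212
P_e = (86*46 + 46*86) / 17424 = 0.454086
kappa = (P_o - P_e) / (1 - P_e)
kappa = (0.621212 - 0.454086) / (1 - 0.454086)
kappa = 0.3061

0.3061


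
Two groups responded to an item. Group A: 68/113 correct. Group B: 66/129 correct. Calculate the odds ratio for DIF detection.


Odds_A = 68/45 = 1.5111
Odds_B = 66/63 = 1.0476
OR = Odds_A / Odds_B = 1.5111 / 1.0476
Exactly, OR = (68 * 63) / (45 * 66) = 4284 / 2970
OR = 1.4424

1.4424


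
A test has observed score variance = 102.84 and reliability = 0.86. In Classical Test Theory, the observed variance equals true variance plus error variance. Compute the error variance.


var_true = rxx * var_obs = 0.86 * 102.84 = 88.4424
var_error = var_obs - var_true
var_error = 102.84 - 88.4424
var_error = 14.3976

14.3976


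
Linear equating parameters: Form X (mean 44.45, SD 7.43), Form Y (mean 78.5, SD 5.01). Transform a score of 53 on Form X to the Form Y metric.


slope = SD_Y / SD_X = 5.01 / 7.43 ~ 0.6743
intercept = mean_Y - slope * mean_X = 78.5 - (5.01 / 7.43) * 44.45 ~ 48.5277
Y = slope * X + intercept. To avoid rounding drift from the rounded slope/intercept, evaluate the equivalent form Y = mean_Y + SD_Y * (X - mean_X) / SD_X at full precision:
Y = 78.5 + 5.01 * (53 - 44.45) / 7.43
Y = 78.5 + 5.01 * 8.55 / 7.43
Y = 78.5 + 42.8355 / 7.43
Y = 78.5 + 5.7652
Y = 84.2652

84.2652


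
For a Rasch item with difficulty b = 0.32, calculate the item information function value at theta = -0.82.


P = 1/(1+exp(-(-0.82-0.32))) = 0.2423
I = P*(1-P) = 0.2423 * 0.7577
I = 0.1836

0.1836


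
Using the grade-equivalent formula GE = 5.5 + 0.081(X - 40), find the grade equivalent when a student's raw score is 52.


raw - median = 52 - 40 = 12
slope * diff = 0.081 * 12 = 0.972
GE = 5.5 + 0.972
GE = 6.472

6.472


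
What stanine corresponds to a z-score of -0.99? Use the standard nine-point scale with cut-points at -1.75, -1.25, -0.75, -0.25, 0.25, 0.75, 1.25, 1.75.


Stanine boundaries: [-1.75, -1.25, -0.75, -0.25, 0.25, 0.75, 1.25, 1.75]
z = -0.99
Check each boundary:
  z >= -1.75 -> could be stanine 2
  z >= -1.25 -> could be stanine 3
  z < -0.75
  z < -0.25
  z < 0.25
  z < 0.75
  z < 1.25
  z < 1.75
Highest qualifying boundary gives stanine = 3

3


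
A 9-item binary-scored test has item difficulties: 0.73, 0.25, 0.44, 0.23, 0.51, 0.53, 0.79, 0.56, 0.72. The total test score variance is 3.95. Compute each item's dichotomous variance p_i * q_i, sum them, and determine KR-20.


For each item, compute p_i * q_i:
  Item 1: 0.73 * 0.27 = 0.1971
  Item 2: 0.25 * 0.75 = 0.1875
  Item 3: 0.44 * 0.56 = 0.2464
  Item 4: 0.23 * 0.77 = 0.1771
  Item 5: 0.51 * 0.49 = 0.2499
  Item 6: 0.53 * 0.47 = 0.2491
  Item 7: 0.79 * 0.21 = 0.1659
  Item 8: 0.56 * 0.44 = 0.2464
  Item 9: 0.72 * 0.28 = 0.2016
Sum(p_i * q_i) = 0.1971 + 0.1875 + 0.2464 + 0.1771 + 0.2499 + 0.2491 + 0.1659 + 0.2464 + 0.2016 = 1.921
KR-20 = (k/(k-1)) * (1 - Sum(p_i*q_i) / Var_total)
= (9/8) * (1 - 1.921/3.95)
= 1.125 * 0.5137
KR-20 = 0.5779

0.5779


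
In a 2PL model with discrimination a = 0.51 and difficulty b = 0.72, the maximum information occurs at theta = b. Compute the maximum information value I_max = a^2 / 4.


For 2PL, max info at theta = b = 0.72
I_max = a^2 / 4 = 0.51^2 / 4
= 0.2601 / 4
I_max = 0.065

0.065


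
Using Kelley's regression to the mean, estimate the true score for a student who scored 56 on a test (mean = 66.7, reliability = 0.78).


T_est = rxx * X + (1 - rxx) * mean
T_est = 0.78 * 56 + 0.22 * 66.7
T_est = 43.68 + 14.674
T_est = 58.354

58.354


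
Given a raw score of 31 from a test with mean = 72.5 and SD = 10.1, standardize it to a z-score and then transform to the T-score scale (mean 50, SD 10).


z = (X - mean) / SD = (31 - 72.5) / 10.1
z = -41.5 / 10.1
z = -4.1089
T-score = T = 50 + 10z
Carry z at full precision (z = -41.5 / 10.1) into the conversion:
T-score = 50 + 10 * (-41.5 / 10.1) = 50 + -415 / 10.1
T-score = 50 + -41.0891
T-score = 8.9109

8.9109


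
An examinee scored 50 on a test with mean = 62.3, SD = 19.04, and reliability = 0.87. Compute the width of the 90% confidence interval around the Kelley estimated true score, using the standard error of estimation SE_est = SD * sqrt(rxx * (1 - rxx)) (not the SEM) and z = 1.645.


True score estimate = 0.87*50 + 0.13*62.3 = 51.599
SE_est = SD * sqrt(rxx * (1 - rxx)) = 19.04 * sqrt(0.87 * 0.13) = 19.04 * sqrt(0.1131) = 6.403217
CI = T_est +/- z * SE_est, so width = 2 * z * SE_est = 2 * 1.645 * 6.403217
Width = 21.0666

21.0666


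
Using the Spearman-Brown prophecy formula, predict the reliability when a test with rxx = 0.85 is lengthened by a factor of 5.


r_new = (n * rxx) / (1 + (n-1) * rxx)
r_new = (5 * 0.85) / (1 + 4 * 0.85)
r_new = 4.25 / 4.4
r_new = 0.9659

0.9659


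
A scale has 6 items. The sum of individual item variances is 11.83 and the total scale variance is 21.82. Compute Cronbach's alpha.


alpha = (k/(k-1)) * (1 - sum(si^2)/s_total^2)
= (6/5) * (1 - 11.83/21.82)
alpha = 0.5494

0.5494


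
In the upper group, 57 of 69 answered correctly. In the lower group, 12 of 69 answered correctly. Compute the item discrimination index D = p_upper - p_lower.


p_upper = 57/69 = 0.8261
p_lower = 12/69 = 0.1739
D = 0.8261 - 0.1739 = 0.6522

0.6522


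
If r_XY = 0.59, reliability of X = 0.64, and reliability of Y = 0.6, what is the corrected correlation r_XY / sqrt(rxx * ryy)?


r_corrected = rxy / sqrt(rxx * ryy)
= 0.59 / sqrt(0.64 * 0.6)
= 0.59 / sqrt(0.384)
= 0.59 / 0.619677
r_corrected = 0.9521

0.9521


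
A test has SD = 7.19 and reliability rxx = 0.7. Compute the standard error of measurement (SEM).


SEM = SD * sqrt(1 - rxx)
SEM = 7.19 * sqrt(1 - 0.7)
SEM = 7.19 * sqrt(0.3) = 7.19 * 0.547723
SEM = 3.9381

3.9381


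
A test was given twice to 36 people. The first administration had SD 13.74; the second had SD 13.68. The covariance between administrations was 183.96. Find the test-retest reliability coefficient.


r = cov(X,Y) / (SD_X * SD_Y)
r = 183.96 / (13.74 * 13.68)
r = 183.96 / 187.9632
r = 0.9787

0.9787


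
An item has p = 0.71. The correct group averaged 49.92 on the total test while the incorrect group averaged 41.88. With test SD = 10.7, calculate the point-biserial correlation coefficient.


q = 1 - p = 0.29
rpb = ((M1 - M0) / SD) * sqrt(p * q)
rpb = ((49.92 - 41.88) / 10.7) * sqrt(0.71 * 0.29)
rpb = 0.341

0.341


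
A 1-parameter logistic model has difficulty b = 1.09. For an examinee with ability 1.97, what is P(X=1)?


theta - b = 1.97 - 1.09 = 0.88
exp(-(theta - b)) = exp(-0.88) = 0.4148
P = 1 / (1 + 0.4148)
P = 0.7068

0.7068


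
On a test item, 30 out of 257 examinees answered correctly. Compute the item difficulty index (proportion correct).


Item difficulty p = number correct / total examinees
p = 30 / 257
p = 0.1167

0.1167


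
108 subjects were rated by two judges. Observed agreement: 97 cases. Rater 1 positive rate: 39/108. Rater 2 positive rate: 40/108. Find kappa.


P_o = 97/108 = 0.898148
P_e = (39*40 + 69*68) / 11664 = 0.536008
kappa = (P_o - P_e) / (1 - P_e)
kappa = (0.898148 - 0.536008) / (1 - 0.536008)
kappa = 0.7805

0.7805


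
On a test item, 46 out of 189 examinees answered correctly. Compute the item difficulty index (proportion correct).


Item difficulty p = number correct / total examinees
p = 46 / 189
p = 0.2434

0.2434


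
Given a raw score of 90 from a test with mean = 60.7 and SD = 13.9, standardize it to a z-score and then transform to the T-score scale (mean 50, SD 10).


z = (X - mean) / SD = (90 - 60.7) / 13.9
z = 29.3 / 13.9
z = 2.1079
T-score = T = 50 + 10z
Carry z at full precision (z = 29.3 / 13.9) into the conversion:
T-score = 50 + 10 * (29.3 / 13.9) = 50 + 293 / 13.9
T-score = 50 + 21.0791
T-score = 71.0791

71.0791
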